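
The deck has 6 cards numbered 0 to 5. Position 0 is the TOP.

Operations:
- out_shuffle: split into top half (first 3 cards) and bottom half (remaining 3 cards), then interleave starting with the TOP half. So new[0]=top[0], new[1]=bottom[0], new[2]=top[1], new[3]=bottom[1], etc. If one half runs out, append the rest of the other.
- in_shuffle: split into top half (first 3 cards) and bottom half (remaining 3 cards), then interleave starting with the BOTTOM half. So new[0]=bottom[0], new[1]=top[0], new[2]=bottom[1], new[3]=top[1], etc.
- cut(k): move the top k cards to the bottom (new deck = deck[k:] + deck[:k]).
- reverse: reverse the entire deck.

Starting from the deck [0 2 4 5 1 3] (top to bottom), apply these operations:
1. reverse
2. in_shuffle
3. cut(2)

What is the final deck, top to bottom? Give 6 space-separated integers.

Answer: 2 1 0 5 4 3

Derivation:
After op 1 (reverse): [3 1 5 4 2 0]
After op 2 (in_shuffle): [4 3 2 1 0 5]
After op 3 (cut(2)): [2 1 0 5 4 3]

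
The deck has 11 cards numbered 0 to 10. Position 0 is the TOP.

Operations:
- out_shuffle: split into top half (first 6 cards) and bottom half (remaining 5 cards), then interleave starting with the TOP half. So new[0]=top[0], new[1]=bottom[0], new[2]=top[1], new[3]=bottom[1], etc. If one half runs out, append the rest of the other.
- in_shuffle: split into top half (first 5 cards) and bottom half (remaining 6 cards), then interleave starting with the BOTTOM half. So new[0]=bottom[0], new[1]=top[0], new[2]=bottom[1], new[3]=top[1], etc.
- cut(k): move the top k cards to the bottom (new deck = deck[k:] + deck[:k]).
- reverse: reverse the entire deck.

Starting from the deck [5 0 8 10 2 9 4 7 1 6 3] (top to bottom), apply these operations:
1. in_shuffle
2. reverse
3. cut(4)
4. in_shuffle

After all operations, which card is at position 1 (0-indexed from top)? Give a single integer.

Answer: 1

Derivation:
After op 1 (in_shuffle): [9 5 4 0 7 8 1 10 6 2 3]
After op 2 (reverse): [3 2 6 10 1 8 7 0 4 5 9]
After op 3 (cut(4)): [1 8 7 0 4 5 9 3 2 6 10]
After op 4 (in_shuffle): [5 1 9 8 3 7 2 0 6 4 10]
Position 1: card 1.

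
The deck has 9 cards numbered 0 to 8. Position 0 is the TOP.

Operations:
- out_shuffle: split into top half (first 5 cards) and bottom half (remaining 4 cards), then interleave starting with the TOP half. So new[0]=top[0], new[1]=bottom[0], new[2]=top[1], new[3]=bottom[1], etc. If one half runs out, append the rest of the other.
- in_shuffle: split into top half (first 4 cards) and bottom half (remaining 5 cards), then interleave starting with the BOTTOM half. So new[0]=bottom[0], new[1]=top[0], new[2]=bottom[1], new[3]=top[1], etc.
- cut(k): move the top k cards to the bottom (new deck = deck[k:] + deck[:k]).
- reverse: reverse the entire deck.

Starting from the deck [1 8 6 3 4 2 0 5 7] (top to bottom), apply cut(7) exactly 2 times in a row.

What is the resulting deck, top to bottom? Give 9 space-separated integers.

After op 1 (cut(7)): [5 7 1 8 6 3 4 2 0]
After op 2 (cut(7)): [2 0 5 7 1 8 6 3 4]

Answer: 2 0 5 7 1 8 6 3 4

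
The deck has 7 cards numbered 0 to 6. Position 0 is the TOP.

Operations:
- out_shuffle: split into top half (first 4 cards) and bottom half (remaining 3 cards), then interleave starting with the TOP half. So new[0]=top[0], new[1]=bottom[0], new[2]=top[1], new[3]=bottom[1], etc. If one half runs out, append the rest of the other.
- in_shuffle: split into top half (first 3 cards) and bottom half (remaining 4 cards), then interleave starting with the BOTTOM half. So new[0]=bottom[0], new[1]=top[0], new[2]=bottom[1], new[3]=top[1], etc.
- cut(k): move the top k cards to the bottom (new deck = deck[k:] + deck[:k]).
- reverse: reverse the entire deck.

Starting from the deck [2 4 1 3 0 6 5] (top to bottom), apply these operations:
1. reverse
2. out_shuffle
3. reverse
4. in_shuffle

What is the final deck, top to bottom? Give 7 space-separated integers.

After op 1 (reverse): [5 6 0 3 1 4 2]
After op 2 (out_shuffle): [5 1 6 4 0 2 3]
After op 3 (reverse): [3 2 0 4 6 1 5]
After op 4 (in_shuffle): [4 3 6 2 1 0 5]

Answer: 4 3 6 2 1 0 5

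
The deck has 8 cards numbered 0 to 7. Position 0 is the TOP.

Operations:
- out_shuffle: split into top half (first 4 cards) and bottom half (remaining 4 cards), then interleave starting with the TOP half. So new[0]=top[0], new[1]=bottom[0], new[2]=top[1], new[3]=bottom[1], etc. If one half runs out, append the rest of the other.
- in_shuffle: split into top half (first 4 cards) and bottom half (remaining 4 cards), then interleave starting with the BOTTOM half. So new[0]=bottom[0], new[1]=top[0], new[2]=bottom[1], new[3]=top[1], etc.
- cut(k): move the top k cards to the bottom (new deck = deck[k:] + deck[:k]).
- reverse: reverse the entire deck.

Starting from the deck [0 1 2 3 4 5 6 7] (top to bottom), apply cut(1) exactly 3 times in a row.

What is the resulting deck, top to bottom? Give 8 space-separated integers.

After op 1 (cut(1)): [1 2 3 4 5 6 7 0]
After op 2 (cut(1)): [2 3 4 5 6 7 0 1]
After op 3 (cut(1)): [3 4 5 6 7 0 1 2]

Answer: 3 4 5 6 7 0 1 2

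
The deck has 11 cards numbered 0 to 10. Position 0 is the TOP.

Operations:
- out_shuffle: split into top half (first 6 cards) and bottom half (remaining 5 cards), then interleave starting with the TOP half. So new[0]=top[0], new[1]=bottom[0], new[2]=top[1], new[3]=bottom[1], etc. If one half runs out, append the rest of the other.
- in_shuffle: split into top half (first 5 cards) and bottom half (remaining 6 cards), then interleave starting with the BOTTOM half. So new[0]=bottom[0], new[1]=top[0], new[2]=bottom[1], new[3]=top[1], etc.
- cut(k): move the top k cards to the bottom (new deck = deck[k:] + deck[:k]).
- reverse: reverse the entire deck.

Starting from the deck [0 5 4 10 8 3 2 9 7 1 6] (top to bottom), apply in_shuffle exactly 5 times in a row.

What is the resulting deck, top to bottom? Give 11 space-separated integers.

After op 1 (in_shuffle): [3 0 2 5 9 4 7 10 1 8 6]
After op 2 (in_shuffle): [4 3 7 0 10 2 1 5 8 9 6]
After op 3 (in_shuffle): [2 4 1 3 5 7 8 0 9 10 6]
After op 4 (in_shuffle): [7 2 8 4 0 1 9 3 10 5 6]
After op 5 (in_shuffle): [1 7 9 2 3 8 10 4 5 0 6]

Answer: 1 7 9 2 3 8 10 4 5 0 6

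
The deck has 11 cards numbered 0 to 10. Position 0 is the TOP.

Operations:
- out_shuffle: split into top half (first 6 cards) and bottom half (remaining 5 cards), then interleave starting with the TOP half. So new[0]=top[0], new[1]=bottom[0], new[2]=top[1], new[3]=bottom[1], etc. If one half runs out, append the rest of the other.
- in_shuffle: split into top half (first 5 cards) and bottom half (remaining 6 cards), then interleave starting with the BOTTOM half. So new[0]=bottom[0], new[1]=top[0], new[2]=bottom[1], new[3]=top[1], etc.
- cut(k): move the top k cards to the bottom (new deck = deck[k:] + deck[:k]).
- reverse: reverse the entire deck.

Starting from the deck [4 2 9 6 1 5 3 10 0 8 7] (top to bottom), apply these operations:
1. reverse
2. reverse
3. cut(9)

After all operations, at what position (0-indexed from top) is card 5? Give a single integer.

After op 1 (reverse): [7 8 0 10 3 5 1 6 9 2 4]
After op 2 (reverse): [4 2 9 6 1 5 3 10 0 8 7]
After op 3 (cut(9)): [8 7 4 2 9 6 1 5 3 10 0]
Card 5 is at position 7.

Answer: 7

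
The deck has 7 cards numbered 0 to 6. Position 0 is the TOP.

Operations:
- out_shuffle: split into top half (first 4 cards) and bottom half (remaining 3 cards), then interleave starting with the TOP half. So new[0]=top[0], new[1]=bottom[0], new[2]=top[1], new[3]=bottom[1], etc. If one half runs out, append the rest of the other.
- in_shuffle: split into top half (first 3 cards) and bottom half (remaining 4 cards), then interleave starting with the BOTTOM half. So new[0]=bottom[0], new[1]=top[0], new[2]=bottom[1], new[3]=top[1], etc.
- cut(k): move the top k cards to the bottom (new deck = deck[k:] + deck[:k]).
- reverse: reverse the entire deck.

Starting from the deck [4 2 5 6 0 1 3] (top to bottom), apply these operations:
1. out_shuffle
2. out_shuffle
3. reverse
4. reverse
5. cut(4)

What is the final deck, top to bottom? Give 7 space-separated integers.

Answer: 2 6 1 4 5 0 3

Derivation:
After op 1 (out_shuffle): [4 0 2 1 5 3 6]
After op 2 (out_shuffle): [4 5 0 3 2 6 1]
After op 3 (reverse): [1 6 2 3 0 5 4]
After op 4 (reverse): [4 5 0 3 2 6 1]
After op 5 (cut(4)): [2 6 1 4 5 0 3]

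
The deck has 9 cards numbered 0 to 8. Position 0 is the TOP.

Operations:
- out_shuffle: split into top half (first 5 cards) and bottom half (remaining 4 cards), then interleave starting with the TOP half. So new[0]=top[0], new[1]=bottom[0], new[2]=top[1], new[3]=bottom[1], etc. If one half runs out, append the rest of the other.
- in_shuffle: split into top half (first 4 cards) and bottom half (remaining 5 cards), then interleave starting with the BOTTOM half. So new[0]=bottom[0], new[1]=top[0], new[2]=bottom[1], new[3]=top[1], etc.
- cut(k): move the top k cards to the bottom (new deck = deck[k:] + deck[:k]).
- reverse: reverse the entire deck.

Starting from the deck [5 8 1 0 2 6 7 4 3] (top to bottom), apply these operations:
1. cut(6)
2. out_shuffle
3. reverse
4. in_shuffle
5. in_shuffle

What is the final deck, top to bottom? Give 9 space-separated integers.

Answer: 4 3 5 8 1 0 2 6 7

Derivation:
After op 1 (cut(6)): [7 4 3 5 8 1 0 2 6]
After op 2 (out_shuffle): [7 1 4 0 3 2 5 6 8]
After op 3 (reverse): [8 6 5 2 3 0 4 1 7]
After op 4 (in_shuffle): [3 8 0 6 4 5 1 2 7]
After op 5 (in_shuffle): [4 3 5 8 1 0 2 6 7]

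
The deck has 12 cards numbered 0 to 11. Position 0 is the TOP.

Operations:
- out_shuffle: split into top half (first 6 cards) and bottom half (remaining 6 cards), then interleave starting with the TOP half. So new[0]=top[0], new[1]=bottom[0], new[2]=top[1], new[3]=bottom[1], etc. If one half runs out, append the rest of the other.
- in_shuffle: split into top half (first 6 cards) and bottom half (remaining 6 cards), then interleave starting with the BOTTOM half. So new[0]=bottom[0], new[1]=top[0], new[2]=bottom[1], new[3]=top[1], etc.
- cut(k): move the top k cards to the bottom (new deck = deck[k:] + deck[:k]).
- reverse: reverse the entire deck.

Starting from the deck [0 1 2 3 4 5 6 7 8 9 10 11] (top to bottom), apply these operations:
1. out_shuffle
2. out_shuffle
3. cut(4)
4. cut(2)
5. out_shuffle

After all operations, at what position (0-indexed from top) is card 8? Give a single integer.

After op 1 (out_shuffle): [0 6 1 7 2 8 3 9 4 10 5 11]
After op 2 (out_shuffle): [0 3 6 9 1 4 7 10 2 5 8 11]
After op 3 (cut(4)): [1 4 7 10 2 5 8 11 0 3 6 9]
After op 4 (cut(2)): [7 10 2 5 8 11 0 3 6 9 1 4]
After op 5 (out_shuffle): [7 0 10 3 2 6 5 9 8 1 11 4]
Card 8 is at position 8.

Answer: 8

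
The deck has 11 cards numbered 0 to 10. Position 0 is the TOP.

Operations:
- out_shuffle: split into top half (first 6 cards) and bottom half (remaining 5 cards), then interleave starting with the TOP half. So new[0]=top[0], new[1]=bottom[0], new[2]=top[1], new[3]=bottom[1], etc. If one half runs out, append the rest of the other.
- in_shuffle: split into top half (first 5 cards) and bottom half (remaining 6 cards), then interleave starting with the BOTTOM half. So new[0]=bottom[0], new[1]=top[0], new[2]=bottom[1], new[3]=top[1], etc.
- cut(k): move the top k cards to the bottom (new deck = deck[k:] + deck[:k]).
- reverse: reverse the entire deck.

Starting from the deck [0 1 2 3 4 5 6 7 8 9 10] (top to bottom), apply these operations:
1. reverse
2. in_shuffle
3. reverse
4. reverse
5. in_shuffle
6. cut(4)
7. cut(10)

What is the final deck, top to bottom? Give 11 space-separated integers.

After op 1 (reverse): [10 9 8 7 6 5 4 3 2 1 0]
After op 2 (in_shuffle): [5 10 4 9 3 8 2 7 1 6 0]
After op 3 (reverse): [0 6 1 7 2 8 3 9 4 10 5]
After op 4 (reverse): [5 10 4 9 3 8 2 7 1 6 0]
After op 5 (in_shuffle): [8 5 2 10 7 4 1 9 6 3 0]
After op 6 (cut(4)): [7 4 1 9 6 3 0 8 5 2 10]
After op 7 (cut(10)): [10 7 4 1 9 6 3 0 8 5 2]

Answer: 10 7 4 1 9 6 3 0 8 5 2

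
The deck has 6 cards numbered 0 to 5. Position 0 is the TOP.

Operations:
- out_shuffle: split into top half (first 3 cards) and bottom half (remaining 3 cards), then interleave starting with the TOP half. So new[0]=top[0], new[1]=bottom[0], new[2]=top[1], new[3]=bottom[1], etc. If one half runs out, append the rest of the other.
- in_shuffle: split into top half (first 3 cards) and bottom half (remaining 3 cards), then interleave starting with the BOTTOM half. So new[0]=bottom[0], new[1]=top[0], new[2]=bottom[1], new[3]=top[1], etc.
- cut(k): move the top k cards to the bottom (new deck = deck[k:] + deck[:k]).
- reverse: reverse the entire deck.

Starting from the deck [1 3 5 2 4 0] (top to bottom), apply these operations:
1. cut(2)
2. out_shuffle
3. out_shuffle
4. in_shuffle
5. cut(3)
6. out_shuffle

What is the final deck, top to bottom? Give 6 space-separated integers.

After op 1 (cut(2)): [5 2 4 0 1 3]
After op 2 (out_shuffle): [5 0 2 1 4 3]
After op 3 (out_shuffle): [5 1 0 4 2 3]
After op 4 (in_shuffle): [4 5 2 1 3 0]
After op 5 (cut(3)): [1 3 0 4 5 2]
After op 6 (out_shuffle): [1 4 3 5 0 2]

Answer: 1 4 3 5 0 2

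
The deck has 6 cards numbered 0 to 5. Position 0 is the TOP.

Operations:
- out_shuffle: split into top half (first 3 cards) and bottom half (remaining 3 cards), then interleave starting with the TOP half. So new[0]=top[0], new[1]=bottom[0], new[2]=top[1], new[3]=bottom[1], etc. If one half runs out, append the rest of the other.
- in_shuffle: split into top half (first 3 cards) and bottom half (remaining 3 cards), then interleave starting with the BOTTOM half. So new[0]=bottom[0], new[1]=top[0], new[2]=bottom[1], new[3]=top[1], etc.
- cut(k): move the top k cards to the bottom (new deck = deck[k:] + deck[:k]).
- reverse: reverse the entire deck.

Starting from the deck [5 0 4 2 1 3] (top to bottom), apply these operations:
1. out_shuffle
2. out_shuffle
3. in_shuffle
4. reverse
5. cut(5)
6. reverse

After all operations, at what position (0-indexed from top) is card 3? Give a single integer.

After op 1 (out_shuffle): [5 2 0 1 4 3]
After op 2 (out_shuffle): [5 1 2 4 0 3]
After op 3 (in_shuffle): [4 5 0 1 3 2]
After op 4 (reverse): [2 3 1 0 5 4]
After op 5 (cut(5)): [4 2 3 1 0 5]
After op 6 (reverse): [5 0 1 3 2 4]
Card 3 is at position 3.

Answer: 3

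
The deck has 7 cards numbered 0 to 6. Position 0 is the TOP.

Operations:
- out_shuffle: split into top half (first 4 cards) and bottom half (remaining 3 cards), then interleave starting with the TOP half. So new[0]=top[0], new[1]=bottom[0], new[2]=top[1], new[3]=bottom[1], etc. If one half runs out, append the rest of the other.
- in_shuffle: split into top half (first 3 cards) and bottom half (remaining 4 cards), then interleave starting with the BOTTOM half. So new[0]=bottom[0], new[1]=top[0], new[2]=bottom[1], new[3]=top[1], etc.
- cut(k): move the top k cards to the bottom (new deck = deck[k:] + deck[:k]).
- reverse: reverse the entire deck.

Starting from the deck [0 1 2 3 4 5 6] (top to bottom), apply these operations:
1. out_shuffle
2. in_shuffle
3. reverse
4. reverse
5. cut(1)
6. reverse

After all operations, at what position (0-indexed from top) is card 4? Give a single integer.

Answer: 4

Derivation:
After op 1 (out_shuffle): [0 4 1 5 2 6 3]
After op 2 (in_shuffle): [5 0 2 4 6 1 3]
After op 3 (reverse): [3 1 6 4 2 0 5]
After op 4 (reverse): [5 0 2 4 6 1 3]
After op 5 (cut(1)): [0 2 4 6 1 3 5]
After op 6 (reverse): [5 3 1 6 4 2 0]
Card 4 is at position 4.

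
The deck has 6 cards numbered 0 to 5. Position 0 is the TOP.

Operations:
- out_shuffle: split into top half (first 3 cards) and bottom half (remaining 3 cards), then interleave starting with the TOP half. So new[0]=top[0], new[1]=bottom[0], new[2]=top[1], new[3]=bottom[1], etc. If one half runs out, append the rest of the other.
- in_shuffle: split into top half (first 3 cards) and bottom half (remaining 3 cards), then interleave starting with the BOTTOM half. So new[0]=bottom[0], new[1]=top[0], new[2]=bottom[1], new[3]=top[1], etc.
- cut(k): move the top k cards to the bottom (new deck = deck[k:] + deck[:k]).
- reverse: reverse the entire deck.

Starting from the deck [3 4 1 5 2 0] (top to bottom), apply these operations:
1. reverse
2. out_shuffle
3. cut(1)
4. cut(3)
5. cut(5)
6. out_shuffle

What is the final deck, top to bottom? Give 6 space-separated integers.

Answer: 4 0 5 1 3 2

Derivation:
After op 1 (reverse): [0 2 5 1 4 3]
After op 2 (out_shuffle): [0 1 2 4 5 3]
After op 3 (cut(1)): [1 2 4 5 3 0]
After op 4 (cut(3)): [5 3 0 1 2 4]
After op 5 (cut(5)): [4 5 3 0 1 2]
After op 6 (out_shuffle): [4 0 5 1 3 2]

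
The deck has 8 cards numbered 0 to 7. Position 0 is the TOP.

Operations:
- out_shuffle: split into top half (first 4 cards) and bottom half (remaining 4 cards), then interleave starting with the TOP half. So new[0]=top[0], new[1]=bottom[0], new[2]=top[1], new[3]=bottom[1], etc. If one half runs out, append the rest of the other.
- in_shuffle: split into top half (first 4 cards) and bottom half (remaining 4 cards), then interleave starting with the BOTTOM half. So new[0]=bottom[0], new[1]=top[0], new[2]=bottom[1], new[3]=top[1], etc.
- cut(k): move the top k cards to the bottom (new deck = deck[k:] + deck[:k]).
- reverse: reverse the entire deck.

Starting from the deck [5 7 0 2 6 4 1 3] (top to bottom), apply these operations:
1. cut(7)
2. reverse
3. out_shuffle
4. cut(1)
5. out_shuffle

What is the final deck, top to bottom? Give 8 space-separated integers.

Answer: 0 5 4 2 7 3 6 1

Derivation:
After op 1 (cut(7)): [3 5 7 0 2 6 4 1]
After op 2 (reverse): [1 4 6 2 0 7 5 3]
After op 3 (out_shuffle): [1 0 4 7 6 5 2 3]
After op 4 (cut(1)): [0 4 7 6 5 2 3 1]
After op 5 (out_shuffle): [0 5 4 2 7 3 6 1]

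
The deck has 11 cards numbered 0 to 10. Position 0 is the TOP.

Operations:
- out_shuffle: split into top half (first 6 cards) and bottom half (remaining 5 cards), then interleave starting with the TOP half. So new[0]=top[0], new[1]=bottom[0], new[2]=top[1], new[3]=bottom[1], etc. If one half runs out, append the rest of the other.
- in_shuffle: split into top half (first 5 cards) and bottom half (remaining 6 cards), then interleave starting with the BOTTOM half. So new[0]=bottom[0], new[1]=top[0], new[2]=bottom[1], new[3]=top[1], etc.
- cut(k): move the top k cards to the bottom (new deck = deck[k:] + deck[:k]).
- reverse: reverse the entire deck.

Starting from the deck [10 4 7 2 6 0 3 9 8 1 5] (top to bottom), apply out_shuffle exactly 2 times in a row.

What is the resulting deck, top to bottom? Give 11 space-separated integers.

After op 1 (out_shuffle): [10 3 4 9 7 8 2 1 6 5 0]
After op 2 (out_shuffle): [10 2 3 1 4 6 9 5 7 0 8]

Answer: 10 2 3 1 4 6 9 5 7 0 8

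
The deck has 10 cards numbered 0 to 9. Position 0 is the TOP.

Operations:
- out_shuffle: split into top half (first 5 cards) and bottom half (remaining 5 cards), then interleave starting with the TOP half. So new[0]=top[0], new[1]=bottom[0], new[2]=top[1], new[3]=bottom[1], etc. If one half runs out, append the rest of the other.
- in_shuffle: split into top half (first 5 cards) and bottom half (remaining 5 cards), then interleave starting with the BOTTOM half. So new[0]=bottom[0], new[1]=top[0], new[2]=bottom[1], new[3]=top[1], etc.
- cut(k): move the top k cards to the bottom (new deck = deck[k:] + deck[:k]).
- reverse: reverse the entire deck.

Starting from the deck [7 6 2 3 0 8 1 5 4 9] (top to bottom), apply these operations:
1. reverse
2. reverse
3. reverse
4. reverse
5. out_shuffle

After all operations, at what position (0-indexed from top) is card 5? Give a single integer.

Answer: 5

Derivation:
After op 1 (reverse): [9 4 5 1 8 0 3 2 6 7]
After op 2 (reverse): [7 6 2 3 0 8 1 5 4 9]
After op 3 (reverse): [9 4 5 1 8 0 3 2 6 7]
After op 4 (reverse): [7 6 2 3 0 8 1 5 4 9]
After op 5 (out_shuffle): [7 8 6 1 2 5 3 4 0 9]
Card 5 is at position 5.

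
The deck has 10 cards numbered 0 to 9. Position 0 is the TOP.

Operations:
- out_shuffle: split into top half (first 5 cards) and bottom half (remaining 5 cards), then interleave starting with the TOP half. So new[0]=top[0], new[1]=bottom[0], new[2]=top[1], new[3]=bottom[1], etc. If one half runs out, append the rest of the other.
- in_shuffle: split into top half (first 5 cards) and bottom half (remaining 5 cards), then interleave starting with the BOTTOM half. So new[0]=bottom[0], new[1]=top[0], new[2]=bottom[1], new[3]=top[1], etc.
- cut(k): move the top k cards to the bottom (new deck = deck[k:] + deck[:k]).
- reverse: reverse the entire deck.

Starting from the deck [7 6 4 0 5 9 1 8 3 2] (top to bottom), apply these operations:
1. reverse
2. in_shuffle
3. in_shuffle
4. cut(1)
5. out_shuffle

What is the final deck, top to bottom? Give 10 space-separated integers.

Answer: 5 7 6 3 2 9 1 4 0 8

Derivation:
After op 1 (reverse): [2 3 8 1 9 5 0 4 6 7]
After op 2 (in_shuffle): [5 2 0 3 4 8 6 1 7 9]
After op 3 (in_shuffle): [8 5 6 2 1 0 7 3 9 4]
After op 4 (cut(1)): [5 6 2 1 0 7 3 9 4 8]
After op 5 (out_shuffle): [5 7 6 3 2 9 1 4 0 8]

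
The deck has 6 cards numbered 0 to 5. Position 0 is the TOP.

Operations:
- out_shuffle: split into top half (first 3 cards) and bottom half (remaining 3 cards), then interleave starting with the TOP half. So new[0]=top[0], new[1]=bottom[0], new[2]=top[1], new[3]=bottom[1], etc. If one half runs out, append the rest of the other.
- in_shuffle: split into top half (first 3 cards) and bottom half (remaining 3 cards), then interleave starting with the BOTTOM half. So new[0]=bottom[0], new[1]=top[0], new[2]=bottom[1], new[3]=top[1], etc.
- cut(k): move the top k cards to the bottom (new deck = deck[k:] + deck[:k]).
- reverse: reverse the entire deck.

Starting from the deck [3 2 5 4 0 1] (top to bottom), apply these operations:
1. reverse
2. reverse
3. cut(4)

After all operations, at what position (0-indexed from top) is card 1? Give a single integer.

After op 1 (reverse): [1 0 4 5 2 3]
After op 2 (reverse): [3 2 5 4 0 1]
After op 3 (cut(4)): [0 1 3 2 5 4]
Card 1 is at position 1.

Answer: 1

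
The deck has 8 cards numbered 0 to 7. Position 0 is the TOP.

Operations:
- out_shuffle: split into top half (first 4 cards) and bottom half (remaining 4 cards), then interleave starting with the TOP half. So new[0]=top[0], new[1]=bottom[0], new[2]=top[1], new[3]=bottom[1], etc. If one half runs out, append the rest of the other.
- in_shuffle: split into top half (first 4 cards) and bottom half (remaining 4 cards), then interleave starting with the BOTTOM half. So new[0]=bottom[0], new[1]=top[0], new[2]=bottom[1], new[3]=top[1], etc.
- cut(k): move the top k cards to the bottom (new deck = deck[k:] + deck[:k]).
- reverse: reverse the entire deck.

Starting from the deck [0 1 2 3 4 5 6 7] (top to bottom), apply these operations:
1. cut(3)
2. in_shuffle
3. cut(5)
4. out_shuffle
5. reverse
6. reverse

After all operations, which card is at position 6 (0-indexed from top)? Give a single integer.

Answer: 7

Derivation:
After op 1 (cut(3)): [3 4 5 6 7 0 1 2]
After op 2 (in_shuffle): [7 3 0 4 1 5 2 6]
After op 3 (cut(5)): [5 2 6 7 3 0 4 1]
After op 4 (out_shuffle): [5 3 2 0 6 4 7 1]
After op 5 (reverse): [1 7 4 6 0 2 3 5]
After op 6 (reverse): [5 3 2 0 6 4 7 1]
Position 6: card 7.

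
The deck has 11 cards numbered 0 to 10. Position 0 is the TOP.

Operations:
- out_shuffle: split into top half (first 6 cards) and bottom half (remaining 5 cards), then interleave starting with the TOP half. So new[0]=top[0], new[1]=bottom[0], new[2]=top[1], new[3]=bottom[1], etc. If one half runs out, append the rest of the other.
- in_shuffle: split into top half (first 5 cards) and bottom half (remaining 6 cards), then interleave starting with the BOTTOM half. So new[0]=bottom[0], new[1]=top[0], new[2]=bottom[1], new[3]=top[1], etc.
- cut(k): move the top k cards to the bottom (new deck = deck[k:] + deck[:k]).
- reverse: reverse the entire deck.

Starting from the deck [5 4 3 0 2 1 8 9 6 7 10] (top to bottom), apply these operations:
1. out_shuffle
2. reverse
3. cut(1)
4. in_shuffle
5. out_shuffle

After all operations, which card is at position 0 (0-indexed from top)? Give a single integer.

Answer: 3

Derivation:
After op 1 (out_shuffle): [5 8 4 9 3 6 0 7 2 10 1]
After op 2 (reverse): [1 10 2 7 0 6 3 9 4 8 5]
After op 3 (cut(1)): [10 2 7 0 6 3 9 4 8 5 1]
After op 4 (in_shuffle): [3 10 9 2 4 7 8 0 5 6 1]
After op 5 (out_shuffle): [3 8 10 0 9 5 2 6 4 1 7]
Position 0: card 3.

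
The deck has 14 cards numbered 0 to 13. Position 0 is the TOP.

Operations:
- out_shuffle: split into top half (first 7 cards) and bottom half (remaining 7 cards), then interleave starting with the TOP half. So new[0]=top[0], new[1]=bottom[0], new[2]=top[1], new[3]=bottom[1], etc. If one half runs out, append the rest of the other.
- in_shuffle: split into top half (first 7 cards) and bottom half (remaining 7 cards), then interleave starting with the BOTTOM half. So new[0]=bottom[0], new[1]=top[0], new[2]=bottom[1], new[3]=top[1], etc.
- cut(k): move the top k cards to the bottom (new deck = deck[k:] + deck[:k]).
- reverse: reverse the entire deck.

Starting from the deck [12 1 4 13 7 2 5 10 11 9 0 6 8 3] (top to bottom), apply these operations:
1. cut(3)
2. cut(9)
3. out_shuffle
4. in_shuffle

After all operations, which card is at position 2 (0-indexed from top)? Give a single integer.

After op 1 (cut(3)): [13 7 2 5 10 11 9 0 6 8 3 12 1 4]
After op 2 (cut(9)): [8 3 12 1 4 13 7 2 5 10 11 9 0 6]
After op 3 (out_shuffle): [8 2 3 5 12 10 1 11 4 9 13 0 7 6]
After op 4 (in_shuffle): [11 8 4 2 9 3 13 5 0 12 7 10 6 1]
Position 2: card 4.

Answer: 4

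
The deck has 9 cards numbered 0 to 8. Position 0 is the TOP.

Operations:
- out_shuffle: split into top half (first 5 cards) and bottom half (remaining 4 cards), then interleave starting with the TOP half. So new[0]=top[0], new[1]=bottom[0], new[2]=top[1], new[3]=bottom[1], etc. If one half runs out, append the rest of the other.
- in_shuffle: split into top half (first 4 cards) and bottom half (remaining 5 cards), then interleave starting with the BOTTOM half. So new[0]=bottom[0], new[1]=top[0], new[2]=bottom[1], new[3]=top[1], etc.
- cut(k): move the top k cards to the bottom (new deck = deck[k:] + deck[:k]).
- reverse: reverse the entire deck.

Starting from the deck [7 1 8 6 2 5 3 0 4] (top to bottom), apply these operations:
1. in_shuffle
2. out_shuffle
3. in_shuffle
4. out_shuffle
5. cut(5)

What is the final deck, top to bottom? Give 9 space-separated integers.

After op 1 (in_shuffle): [2 7 5 1 3 8 0 6 4]
After op 2 (out_shuffle): [2 8 7 0 5 6 1 4 3]
After op 3 (in_shuffle): [5 2 6 8 1 7 4 0 3]
After op 4 (out_shuffle): [5 7 2 4 6 0 8 3 1]
After op 5 (cut(5)): [0 8 3 1 5 7 2 4 6]

Answer: 0 8 3 1 5 7 2 4 6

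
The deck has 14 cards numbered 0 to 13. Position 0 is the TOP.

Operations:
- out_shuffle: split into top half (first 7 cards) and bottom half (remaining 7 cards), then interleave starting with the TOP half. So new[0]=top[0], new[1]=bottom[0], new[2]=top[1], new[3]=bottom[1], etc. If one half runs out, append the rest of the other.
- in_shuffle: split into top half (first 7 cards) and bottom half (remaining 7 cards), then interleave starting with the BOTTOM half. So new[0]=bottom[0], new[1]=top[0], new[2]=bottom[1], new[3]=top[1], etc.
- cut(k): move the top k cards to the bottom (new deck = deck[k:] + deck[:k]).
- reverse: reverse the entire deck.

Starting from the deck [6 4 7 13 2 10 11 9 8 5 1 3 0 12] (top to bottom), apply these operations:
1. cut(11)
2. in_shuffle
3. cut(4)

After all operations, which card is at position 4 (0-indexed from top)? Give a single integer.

Answer: 8

Derivation:
After op 1 (cut(11)): [3 0 12 6 4 7 13 2 10 11 9 8 5 1]
After op 2 (in_shuffle): [2 3 10 0 11 12 9 6 8 4 5 7 1 13]
After op 3 (cut(4)): [11 12 9 6 8 4 5 7 1 13 2 3 10 0]
Position 4: card 8.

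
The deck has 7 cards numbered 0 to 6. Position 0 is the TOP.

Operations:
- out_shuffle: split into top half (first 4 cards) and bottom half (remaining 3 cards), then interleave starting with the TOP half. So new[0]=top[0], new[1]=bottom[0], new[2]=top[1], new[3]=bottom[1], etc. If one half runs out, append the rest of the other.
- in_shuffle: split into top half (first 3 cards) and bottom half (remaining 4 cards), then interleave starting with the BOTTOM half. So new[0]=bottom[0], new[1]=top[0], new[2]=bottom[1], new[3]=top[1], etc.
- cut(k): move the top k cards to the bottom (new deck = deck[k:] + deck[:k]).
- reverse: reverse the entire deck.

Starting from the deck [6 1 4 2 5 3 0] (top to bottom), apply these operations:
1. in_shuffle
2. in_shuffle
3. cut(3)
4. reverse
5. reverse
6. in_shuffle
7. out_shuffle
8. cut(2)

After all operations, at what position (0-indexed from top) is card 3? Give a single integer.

After op 1 (in_shuffle): [2 6 5 1 3 4 0]
After op 2 (in_shuffle): [1 2 3 6 4 5 0]
After op 3 (cut(3)): [6 4 5 0 1 2 3]
After op 4 (reverse): [3 2 1 0 5 4 6]
After op 5 (reverse): [6 4 5 0 1 2 3]
After op 6 (in_shuffle): [0 6 1 4 2 5 3]
After op 7 (out_shuffle): [0 2 6 5 1 3 4]
After op 8 (cut(2)): [6 5 1 3 4 0 2]
Card 3 is at position 3.

Answer: 3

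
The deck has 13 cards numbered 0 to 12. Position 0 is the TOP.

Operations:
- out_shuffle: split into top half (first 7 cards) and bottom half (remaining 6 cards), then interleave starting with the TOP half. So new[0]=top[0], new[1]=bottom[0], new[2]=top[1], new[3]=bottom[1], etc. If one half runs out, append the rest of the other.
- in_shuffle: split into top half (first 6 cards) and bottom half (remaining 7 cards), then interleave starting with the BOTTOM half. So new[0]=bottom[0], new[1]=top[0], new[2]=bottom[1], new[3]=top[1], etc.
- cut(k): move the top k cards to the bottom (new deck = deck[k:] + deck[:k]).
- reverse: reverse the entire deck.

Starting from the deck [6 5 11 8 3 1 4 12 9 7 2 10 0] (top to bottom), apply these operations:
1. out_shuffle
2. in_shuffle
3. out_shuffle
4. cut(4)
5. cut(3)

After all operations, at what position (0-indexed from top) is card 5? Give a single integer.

After op 1 (out_shuffle): [6 12 5 9 11 7 8 2 3 10 1 0 4]
After op 2 (in_shuffle): [8 6 2 12 3 5 10 9 1 11 0 7 4]
After op 3 (out_shuffle): [8 9 6 1 2 11 12 0 3 7 5 4 10]
After op 4 (cut(4)): [2 11 12 0 3 7 5 4 10 8 9 6 1]
After op 5 (cut(3)): [0 3 7 5 4 10 8 9 6 1 2 11 12]
Card 5 is at position 3.

Answer: 3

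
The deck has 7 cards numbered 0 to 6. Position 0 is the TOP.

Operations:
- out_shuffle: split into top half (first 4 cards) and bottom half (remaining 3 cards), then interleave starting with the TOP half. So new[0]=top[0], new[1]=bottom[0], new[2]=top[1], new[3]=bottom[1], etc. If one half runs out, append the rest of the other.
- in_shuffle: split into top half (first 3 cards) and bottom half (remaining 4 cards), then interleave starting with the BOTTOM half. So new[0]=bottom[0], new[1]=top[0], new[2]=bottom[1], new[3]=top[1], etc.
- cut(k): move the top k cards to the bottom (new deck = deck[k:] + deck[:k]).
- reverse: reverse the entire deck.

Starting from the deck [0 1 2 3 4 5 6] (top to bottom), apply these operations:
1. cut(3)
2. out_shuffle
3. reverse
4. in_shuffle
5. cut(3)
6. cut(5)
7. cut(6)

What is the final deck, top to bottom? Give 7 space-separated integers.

After op 1 (cut(3)): [3 4 5 6 0 1 2]
After op 2 (out_shuffle): [3 0 4 1 5 2 6]
After op 3 (reverse): [6 2 5 1 4 0 3]
After op 4 (in_shuffle): [1 6 4 2 0 5 3]
After op 5 (cut(3)): [2 0 5 3 1 6 4]
After op 6 (cut(5)): [6 4 2 0 5 3 1]
After op 7 (cut(6)): [1 6 4 2 0 5 3]

Answer: 1 6 4 2 0 5 3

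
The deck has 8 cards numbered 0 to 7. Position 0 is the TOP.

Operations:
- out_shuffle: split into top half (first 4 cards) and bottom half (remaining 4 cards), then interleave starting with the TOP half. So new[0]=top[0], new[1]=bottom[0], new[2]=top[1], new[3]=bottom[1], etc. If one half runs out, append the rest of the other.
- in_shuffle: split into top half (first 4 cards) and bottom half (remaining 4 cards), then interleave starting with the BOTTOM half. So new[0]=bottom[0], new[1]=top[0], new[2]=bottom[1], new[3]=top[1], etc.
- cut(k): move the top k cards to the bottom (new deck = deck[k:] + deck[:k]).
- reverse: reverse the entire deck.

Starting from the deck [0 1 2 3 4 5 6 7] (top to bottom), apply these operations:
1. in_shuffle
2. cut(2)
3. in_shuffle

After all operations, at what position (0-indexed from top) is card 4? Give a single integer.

Answer: 4

Derivation:
After op 1 (in_shuffle): [4 0 5 1 6 2 7 3]
After op 2 (cut(2)): [5 1 6 2 7 3 4 0]
After op 3 (in_shuffle): [7 5 3 1 4 6 0 2]
Card 4 is at position 4.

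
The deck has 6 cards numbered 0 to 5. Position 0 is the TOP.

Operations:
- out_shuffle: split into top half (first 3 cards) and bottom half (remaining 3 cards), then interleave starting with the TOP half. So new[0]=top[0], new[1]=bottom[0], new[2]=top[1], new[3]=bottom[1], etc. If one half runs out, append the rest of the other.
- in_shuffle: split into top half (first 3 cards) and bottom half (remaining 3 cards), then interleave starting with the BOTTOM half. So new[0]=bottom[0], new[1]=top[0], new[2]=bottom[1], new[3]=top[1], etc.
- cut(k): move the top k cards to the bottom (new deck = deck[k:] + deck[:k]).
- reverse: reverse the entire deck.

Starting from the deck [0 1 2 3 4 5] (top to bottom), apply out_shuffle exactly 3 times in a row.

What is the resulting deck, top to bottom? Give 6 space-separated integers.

Answer: 0 2 4 1 3 5

Derivation:
After op 1 (out_shuffle): [0 3 1 4 2 5]
After op 2 (out_shuffle): [0 4 3 2 1 5]
After op 3 (out_shuffle): [0 2 4 1 3 5]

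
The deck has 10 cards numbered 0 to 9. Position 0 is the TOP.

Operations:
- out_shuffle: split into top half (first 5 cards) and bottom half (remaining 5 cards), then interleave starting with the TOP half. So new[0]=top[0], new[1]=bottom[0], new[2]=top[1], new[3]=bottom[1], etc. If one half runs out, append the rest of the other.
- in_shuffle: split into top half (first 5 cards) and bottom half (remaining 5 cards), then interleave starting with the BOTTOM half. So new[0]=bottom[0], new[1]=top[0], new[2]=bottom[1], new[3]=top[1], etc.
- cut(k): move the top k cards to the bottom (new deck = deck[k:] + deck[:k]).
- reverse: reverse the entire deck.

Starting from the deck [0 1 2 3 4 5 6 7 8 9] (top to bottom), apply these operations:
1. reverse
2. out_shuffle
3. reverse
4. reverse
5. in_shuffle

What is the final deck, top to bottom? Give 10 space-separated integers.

After op 1 (reverse): [9 8 7 6 5 4 3 2 1 0]
After op 2 (out_shuffle): [9 4 8 3 7 2 6 1 5 0]
After op 3 (reverse): [0 5 1 6 2 7 3 8 4 9]
After op 4 (reverse): [9 4 8 3 7 2 6 1 5 0]
After op 5 (in_shuffle): [2 9 6 4 1 8 5 3 0 7]

Answer: 2 9 6 4 1 8 5 3 0 7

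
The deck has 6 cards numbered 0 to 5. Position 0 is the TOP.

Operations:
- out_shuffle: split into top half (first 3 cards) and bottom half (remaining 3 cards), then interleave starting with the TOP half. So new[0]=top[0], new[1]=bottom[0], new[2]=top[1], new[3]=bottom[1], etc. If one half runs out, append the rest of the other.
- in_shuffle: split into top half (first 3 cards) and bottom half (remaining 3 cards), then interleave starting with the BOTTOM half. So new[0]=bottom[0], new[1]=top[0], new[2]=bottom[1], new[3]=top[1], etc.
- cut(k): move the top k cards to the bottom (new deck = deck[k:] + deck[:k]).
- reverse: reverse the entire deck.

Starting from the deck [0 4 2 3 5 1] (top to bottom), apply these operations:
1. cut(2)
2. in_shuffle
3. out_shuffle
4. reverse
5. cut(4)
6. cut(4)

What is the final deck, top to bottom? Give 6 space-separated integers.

Answer: 4 2 3 1 5 0

Derivation:
After op 1 (cut(2)): [2 3 5 1 0 4]
After op 2 (in_shuffle): [1 2 0 3 4 5]
After op 3 (out_shuffle): [1 3 2 4 0 5]
After op 4 (reverse): [5 0 4 2 3 1]
After op 5 (cut(4)): [3 1 5 0 4 2]
After op 6 (cut(4)): [4 2 3 1 5 0]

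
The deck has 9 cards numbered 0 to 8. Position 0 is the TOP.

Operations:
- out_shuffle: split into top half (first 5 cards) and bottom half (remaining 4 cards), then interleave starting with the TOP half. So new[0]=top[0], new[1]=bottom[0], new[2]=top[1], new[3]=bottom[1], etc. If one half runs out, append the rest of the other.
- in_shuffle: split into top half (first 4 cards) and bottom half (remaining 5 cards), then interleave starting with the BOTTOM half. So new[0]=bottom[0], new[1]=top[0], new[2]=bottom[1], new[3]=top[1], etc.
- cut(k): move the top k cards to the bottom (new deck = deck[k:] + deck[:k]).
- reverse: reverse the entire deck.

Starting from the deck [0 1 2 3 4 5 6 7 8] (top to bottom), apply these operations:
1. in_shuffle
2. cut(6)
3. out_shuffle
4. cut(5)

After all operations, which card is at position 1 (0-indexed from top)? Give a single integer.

Answer: 4

Derivation:
After op 1 (in_shuffle): [4 0 5 1 6 2 7 3 8]
After op 2 (cut(6)): [7 3 8 4 0 5 1 6 2]
After op 3 (out_shuffle): [7 5 3 1 8 6 4 2 0]
After op 4 (cut(5)): [6 4 2 0 7 5 3 1 8]
Position 1: card 4.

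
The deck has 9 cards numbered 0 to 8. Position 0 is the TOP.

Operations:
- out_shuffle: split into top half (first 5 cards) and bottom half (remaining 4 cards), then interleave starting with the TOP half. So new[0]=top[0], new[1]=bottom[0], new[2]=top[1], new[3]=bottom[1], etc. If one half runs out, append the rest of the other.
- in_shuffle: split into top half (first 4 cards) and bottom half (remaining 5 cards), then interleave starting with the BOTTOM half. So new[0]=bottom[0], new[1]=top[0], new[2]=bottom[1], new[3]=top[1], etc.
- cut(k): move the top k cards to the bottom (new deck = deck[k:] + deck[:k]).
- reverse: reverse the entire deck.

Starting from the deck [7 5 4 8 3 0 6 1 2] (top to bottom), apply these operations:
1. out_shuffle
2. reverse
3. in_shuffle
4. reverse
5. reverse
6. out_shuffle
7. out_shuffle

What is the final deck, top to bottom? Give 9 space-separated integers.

After op 1 (out_shuffle): [7 0 5 6 4 1 8 2 3]
After op 2 (reverse): [3 2 8 1 4 6 5 0 7]
After op 3 (in_shuffle): [4 3 6 2 5 8 0 1 7]
After op 4 (reverse): [7 1 0 8 5 2 6 3 4]
After op 5 (reverse): [4 3 6 2 5 8 0 1 7]
After op 6 (out_shuffle): [4 8 3 0 6 1 2 7 5]
After op 7 (out_shuffle): [4 1 8 2 3 7 0 5 6]

Answer: 4 1 8 2 3 7 0 5 6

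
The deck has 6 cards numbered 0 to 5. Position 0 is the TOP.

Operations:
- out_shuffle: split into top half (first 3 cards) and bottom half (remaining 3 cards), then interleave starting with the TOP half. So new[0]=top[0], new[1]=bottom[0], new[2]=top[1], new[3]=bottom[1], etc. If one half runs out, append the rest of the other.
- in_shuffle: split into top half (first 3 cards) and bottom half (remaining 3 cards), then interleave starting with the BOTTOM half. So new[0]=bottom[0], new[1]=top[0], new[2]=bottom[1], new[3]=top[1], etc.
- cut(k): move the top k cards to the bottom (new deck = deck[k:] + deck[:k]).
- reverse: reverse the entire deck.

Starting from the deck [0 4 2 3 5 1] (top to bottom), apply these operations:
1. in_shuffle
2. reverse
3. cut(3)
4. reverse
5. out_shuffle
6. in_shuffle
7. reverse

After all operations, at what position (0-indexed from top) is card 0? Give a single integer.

After op 1 (in_shuffle): [3 0 5 4 1 2]
After op 2 (reverse): [2 1 4 5 0 3]
After op 3 (cut(3)): [5 0 3 2 1 4]
After op 4 (reverse): [4 1 2 3 0 5]
After op 5 (out_shuffle): [4 3 1 0 2 5]
After op 6 (in_shuffle): [0 4 2 3 5 1]
After op 7 (reverse): [1 5 3 2 4 0]
Card 0 is at position 5.

Answer: 5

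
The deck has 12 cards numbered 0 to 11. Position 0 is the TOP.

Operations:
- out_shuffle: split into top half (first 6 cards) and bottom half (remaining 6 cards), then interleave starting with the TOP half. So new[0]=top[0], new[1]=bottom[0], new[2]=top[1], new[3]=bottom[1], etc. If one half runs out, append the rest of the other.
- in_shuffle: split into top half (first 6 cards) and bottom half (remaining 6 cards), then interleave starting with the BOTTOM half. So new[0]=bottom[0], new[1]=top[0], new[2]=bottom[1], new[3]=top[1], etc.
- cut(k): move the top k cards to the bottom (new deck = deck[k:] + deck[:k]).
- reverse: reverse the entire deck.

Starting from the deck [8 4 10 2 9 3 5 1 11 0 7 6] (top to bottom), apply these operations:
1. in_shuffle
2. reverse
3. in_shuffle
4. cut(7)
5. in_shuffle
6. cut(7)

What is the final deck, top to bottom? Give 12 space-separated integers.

After op 1 (in_shuffle): [5 8 1 4 11 10 0 2 7 9 6 3]
After op 2 (reverse): [3 6 9 7 2 0 10 11 4 1 8 5]
After op 3 (in_shuffle): [10 3 11 6 4 9 1 7 8 2 5 0]
After op 4 (cut(7)): [7 8 2 5 0 10 3 11 6 4 9 1]
After op 5 (in_shuffle): [3 7 11 8 6 2 4 5 9 0 1 10]
After op 6 (cut(7)): [5 9 0 1 10 3 7 11 8 6 2 4]

Answer: 5 9 0 1 10 3 7 11 8 6 2 4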